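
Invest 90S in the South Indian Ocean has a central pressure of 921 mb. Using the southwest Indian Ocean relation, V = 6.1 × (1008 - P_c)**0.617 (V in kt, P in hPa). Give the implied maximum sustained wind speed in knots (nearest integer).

ΔP = 1008 − 921 = 87 mb.
87^0.617 ≈ 15.728.
V ≈ 6.1 × 15.728 ≈ 95.9 kt.

96 kt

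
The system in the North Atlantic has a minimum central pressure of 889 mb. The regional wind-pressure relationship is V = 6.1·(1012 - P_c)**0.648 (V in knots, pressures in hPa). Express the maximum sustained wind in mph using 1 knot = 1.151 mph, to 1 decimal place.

ΔP = 1012 − 889 = 123 mb.
V ≈ 6.1 × 123^0.648 = 6.1 × 22.608 ≈ 137.908 kt.
137.908 × 1.151 ≈ 158.73 mph → 158.7 mph.

158.7 mph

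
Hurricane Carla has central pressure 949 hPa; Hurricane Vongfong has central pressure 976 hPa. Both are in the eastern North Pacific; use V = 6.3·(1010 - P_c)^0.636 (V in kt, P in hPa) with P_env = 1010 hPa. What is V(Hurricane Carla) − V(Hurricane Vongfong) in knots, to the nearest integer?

27 kt

Hurricane Carla: ΔP = 61; V ≈ 6.3 × 61^0.636 ≈ 86.06 kt.
Hurricane Vongfong: ΔP = 34; V ≈ 6.3 × 34^0.636 ≈ 59.34 kt.
Difference ≈ 86.06 − 59.34 = 26.72 → 27 kt.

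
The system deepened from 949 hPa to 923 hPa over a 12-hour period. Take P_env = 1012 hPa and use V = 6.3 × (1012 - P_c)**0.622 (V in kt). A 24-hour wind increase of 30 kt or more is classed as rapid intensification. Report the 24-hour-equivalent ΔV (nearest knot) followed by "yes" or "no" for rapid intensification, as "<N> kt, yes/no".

V₁: ΔP = 63, V ≈ 6.3 × 63^0.622 ≈ 82.90 kt.
V₂: ΔP = 89, V ≈ 6.3 × 89^0.622 ≈ 102.77 kt.
ΔV over 12 h = 19.87 kt → 24 h equivalent = 19.87 × 24/12 ≈ 39.74 kt.
40 kt ≥ 30 kt ⇒ rapid intensification.

40 kt, yes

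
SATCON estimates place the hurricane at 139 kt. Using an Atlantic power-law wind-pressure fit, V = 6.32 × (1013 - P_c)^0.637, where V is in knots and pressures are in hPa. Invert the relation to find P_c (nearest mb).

ΔP = (V / 6.32)^(1/0.637) = (139/6.32)^1.570.
139/6.32 = 21.994; 21.994^1.570 ≈ 128.00 mb.
P_c = 1013 − 128.00 = 885.00 ≈ 885 mb.

885 mb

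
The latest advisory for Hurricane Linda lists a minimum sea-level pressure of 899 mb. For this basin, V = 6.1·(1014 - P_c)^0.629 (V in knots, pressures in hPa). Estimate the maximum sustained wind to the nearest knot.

121 kt

ΔP = 1014 − 899 = 115 mb.
115^0.629 ≈ 19.778.
V ≈ 6.1 × 19.778 ≈ 120.6 kt.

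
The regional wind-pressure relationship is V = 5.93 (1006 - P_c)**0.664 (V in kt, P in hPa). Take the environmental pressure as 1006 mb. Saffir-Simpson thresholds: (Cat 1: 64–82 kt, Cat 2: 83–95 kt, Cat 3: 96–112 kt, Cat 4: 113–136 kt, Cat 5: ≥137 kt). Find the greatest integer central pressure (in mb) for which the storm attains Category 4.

Category 4 begins at V = 113 kt.
Required ΔP = (113/5.93)^(1/0.664) = 19.056^1.506 ≈ 84.67 mb.
P_c ≤ 1006 − 84.67 = 921.33, so the highest integer P_c is 921 mb.

921 mb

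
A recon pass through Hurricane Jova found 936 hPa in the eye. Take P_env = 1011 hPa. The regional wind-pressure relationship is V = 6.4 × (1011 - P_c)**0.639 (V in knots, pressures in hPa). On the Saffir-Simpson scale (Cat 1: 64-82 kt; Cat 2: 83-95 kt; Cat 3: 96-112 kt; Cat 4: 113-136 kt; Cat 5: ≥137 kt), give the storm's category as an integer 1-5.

3

ΔP = 1011 − 936 = 75 hPa.
V ≈ 6.4 × 75^0.639 = 6.4 × 15.78 ≈ 101 kt.
101 kt falls in the Category 3 band.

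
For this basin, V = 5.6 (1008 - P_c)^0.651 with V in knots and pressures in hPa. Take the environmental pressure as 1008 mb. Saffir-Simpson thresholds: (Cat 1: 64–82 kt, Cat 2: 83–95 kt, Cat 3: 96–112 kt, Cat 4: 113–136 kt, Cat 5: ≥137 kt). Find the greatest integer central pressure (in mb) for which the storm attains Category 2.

945 mb

Category 2 begins at V = 83 kt.
Required ΔP = (83/5.6)^(1/0.651) = 14.821^1.536 ≈ 62.89 mb.
P_c ≤ 1008 − 62.89 = 945.11, so the highest integer P_c is 945 mb.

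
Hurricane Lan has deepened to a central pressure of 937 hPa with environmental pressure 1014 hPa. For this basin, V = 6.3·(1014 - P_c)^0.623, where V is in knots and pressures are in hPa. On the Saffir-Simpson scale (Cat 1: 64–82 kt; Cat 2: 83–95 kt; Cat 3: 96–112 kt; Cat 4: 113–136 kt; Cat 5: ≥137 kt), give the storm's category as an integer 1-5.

2

ΔP = 1014 − 937 = 77 hPa.
V ≈ 6.3 × 77^0.623 = 6.3 × 14.97 ≈ 94 kt.
94 kt falls in the Category 2 band.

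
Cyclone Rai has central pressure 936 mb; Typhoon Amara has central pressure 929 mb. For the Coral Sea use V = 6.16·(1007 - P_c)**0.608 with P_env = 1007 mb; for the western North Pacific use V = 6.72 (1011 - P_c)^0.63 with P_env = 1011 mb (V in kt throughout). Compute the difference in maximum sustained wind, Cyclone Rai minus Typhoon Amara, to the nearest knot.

-26 kt

Cyclone Rai: ΔP = 71; V ≈ 6.16 × 71^0.608 ≈ 82.25 kt.
Typhoon Amara: ΔP = 82; V ≈ 6.72 × 82^0.63 ≈ 107.91 kt.
Difference ≈ 82.25 − 107.91 = -25.66 → -26 kt.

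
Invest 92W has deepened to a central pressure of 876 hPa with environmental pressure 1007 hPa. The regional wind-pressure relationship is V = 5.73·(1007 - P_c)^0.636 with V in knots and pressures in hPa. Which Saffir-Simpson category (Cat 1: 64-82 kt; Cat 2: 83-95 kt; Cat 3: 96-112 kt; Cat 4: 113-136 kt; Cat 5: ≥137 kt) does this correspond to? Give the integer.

ΔP = 1007 − 876 = 131 hPa.
V ≈ 5.73 × 131^0.636 = 5.73 × 22.21 ≈ 127 kt.
127 kt falls in the Category 4 band.

4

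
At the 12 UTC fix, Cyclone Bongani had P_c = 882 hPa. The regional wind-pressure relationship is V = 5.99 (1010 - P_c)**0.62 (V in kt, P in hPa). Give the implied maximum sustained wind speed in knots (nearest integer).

121 kt

ΔP = 1010 − 882 = 128 hPa.
128^0.62 ≈ 20.252.
V ≈ 5.99 × 20.252 ≈ 121.3 kt.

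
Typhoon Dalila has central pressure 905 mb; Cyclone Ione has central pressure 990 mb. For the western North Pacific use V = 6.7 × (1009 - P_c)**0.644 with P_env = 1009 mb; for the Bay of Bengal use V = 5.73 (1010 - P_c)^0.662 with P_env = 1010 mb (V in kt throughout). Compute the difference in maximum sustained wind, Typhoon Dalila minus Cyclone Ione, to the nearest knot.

92 kt

Typhoon Dalila: ΔP = 104; V ≈ 6.7 × 104^0.644 ≈ 133.37 kt.
Cyclone Ione: ΔP = 20; V ≈ 5.73 × 20^0.662 ≈ 41.63 kt.
Difference ≈ 133.37 − 41.63 = 91.74 → 92 kt.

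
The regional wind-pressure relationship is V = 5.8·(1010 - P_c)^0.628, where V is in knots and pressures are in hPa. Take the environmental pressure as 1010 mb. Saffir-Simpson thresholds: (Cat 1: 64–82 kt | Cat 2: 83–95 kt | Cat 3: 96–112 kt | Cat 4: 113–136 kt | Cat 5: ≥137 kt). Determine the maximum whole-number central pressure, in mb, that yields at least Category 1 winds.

964 mb

Category 1 begins at V = 64 kt.
Required ΔP = (64/5.8)^(1/0.628) = 11.034^1.592 ≈ 45.75 mb.
P_c ≤ 1010 − 45.75 = 964.25, so the highest integer P_c is 964 mb.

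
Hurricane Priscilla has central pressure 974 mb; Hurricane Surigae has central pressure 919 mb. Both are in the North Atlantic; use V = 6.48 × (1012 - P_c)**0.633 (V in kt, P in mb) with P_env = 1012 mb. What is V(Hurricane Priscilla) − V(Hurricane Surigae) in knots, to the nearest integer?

Hurricane Priscilla: ΔP = 38; V ≈ 6.48 × 38^0.633 ≈ 64.80 kt.
Hurricane Surigae: ΔP = 93; V ≈ 6.48 × 93^0.633 ≈ 114.19 kt.
Difference ≈ 64.80 − 114.19 = -49.39 → -49 kt.

-49 kt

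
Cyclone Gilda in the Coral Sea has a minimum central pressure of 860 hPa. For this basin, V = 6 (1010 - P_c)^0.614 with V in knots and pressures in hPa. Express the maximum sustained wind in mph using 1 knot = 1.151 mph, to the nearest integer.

ΔP = 1010 − 860 = 150 hPa.
V ≈ 6 × 150^0.614 = 6 × 21.683 ≈ 130.098 kt.
130.098 × 1.151 ≈ 149.74 mph → 150 mph.

150 mph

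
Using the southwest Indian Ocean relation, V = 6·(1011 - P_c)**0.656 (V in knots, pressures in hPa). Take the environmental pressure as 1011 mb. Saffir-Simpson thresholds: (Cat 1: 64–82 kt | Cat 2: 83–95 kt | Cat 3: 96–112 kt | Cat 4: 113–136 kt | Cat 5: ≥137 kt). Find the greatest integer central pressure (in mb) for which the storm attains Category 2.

Category 2 begins at V = 83 kt.
Required ΔP = (83/6)^(1/0.656) = 13.833^1.524 ≈ 54.86 mb.
P_c ≤ 1011 − 54.86 = 956.14, so the highest integer P_c is 956 mb.

956 mb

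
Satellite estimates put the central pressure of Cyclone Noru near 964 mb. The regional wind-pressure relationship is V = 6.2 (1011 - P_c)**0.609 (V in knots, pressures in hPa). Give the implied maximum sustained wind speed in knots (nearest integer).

ΔP = 1011 − 964 = 47 mb.
47^0.609 ≈ 10.431.
V ≈ 6.2 × 10.431 ≈ 64.7 kt.

65 kt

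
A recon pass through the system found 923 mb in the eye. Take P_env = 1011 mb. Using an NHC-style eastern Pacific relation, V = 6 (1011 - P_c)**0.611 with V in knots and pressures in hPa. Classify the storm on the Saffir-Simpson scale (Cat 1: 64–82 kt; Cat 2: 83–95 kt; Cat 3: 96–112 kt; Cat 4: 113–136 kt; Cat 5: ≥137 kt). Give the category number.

ΔP = 1011 − 923 = 88 mb.
V ≈ 6 × 88^0.611 = 6 × 15.42 ≈ 93 kt.
93 kt falls in the Category 2 band.

2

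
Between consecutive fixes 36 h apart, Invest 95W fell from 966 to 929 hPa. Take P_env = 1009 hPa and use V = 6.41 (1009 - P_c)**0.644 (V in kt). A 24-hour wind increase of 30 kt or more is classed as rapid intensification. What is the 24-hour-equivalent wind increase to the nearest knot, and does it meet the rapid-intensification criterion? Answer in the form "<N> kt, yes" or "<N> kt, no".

V₁: ΔP = 43, V ≈ 6.41 × 43^0.644 ≈ 72.25 kt.
V₂: ΔP = 80, V ≈ 6.41 × 80^0.644 ≈ 107.76 kt.
ΔV over 36 h = 35.51 kt → 24 h equivalent = 35.51 × 24/36 ≈ 23.67 kt.
24 kt < 30 kt ⇒ not rapid intensification.

24 kt, no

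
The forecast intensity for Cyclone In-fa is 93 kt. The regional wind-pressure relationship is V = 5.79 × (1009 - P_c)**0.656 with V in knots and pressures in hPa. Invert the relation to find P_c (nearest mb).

940 mb

ΔP = (V / 5.79)^(1/0.656) = (93/5.79)^1.524.
93/5.79 = 16.062; 16.062^1.524 ≈ 68.88 mb.
P_c = 1009 − 68.88 = 940.12 ≈ 940 mb.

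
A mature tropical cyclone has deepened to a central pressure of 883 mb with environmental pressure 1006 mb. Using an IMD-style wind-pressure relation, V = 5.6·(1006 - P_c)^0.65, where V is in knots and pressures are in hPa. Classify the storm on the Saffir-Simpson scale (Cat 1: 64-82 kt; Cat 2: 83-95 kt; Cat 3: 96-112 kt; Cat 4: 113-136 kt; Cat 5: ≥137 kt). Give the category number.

4

ΔP = 1006 − 883 = 123 mb.
V ≈ 5.6 × 123^0.65 = 5.6 × 22.83 ≈ 128 kt.
128 kt falls in the Category 4 band.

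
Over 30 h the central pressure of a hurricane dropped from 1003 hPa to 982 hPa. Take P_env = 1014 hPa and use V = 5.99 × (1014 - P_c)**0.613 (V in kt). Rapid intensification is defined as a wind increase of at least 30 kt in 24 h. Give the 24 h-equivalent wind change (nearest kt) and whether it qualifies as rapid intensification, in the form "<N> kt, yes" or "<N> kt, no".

19 kt, no

V₁: ΔP = 11, V ≈ 5.99 × 11^0.613 ≈ 26.05 kt.
V₂: ΔP = 32, V ≈ 5.99 × 32^0.613 ≈ 50.13 kt.
ΔV over 30 h = 24.08 kt → 24 h equivalent = 24.08 × 24/30 ≈ 19.26 kt.
19 kt < 30 kt ⇒ not rapid intensification.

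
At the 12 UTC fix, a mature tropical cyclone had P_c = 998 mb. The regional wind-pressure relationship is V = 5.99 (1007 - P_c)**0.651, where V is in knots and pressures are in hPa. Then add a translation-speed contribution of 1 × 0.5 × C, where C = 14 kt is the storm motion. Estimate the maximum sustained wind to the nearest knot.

32 kt

ΔP = 1007 − 998 = 9 mb.
9^0.651 ≈ 4.180.
V ≈ 5.99 × 4.180 ≈ 25.0 kt.
Translation term: 1 × 0.5 × 14 = 7 kt.
Corrected V ≈ 32 kt → 32 kt.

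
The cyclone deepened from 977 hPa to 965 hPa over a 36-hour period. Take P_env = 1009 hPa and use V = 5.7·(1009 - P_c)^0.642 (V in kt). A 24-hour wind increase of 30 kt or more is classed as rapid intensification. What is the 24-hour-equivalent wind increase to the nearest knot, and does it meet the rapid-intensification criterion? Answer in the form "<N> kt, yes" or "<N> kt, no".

V₁: ΔP = 32, V ≈ 5.7 × 32^0.642 ≈ 52.74 kt.
V₂: ΔP = 44, V ≈ 5.7 × 44^0.642 ≈ 64.71 kt.
ΔV over 36 h = 11.97 kt → 24 h equivalent = 11.97 × 24/36 ≈ 7.98 kt.
8 kt < 30 kt ⇒ not rapid intensification.

8 kt, no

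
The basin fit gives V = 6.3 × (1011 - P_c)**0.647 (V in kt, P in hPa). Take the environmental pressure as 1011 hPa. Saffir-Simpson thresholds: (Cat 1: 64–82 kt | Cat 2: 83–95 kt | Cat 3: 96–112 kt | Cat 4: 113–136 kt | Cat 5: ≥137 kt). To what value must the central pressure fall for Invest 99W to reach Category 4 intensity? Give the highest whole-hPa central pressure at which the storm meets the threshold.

924 hPa

Category 4 begins at V = 113 kt.
Required ΔP = (113/6.3)^(1/0.647) = 17.937^1.546 ≈ 86.65 hPa.
P_c ≤ 1011 − 86.65 = 924.35, so the highest integer P_c is 924 hPa.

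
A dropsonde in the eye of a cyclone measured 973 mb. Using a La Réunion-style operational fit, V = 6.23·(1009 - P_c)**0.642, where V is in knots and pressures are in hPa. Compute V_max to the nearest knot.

62 kt

ΔP = 1009 − 973 = 36 mb.
36^0.642 ≈ 9.980.
V ≈ 6.23 × 9.980 ≈ 62.2 kt.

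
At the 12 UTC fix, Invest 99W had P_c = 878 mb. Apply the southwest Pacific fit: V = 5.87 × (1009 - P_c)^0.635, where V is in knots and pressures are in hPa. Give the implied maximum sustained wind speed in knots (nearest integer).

130 kt

ΔP = 1009 − 878 = 131 mb.
131^0.635 ≈ 22.104.
V ≈ 5.87 × 22.104 ≈ 129.7 kt.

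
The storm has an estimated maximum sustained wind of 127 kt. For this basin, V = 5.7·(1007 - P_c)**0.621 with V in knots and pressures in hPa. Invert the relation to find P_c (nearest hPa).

ΔP = (V / 5.7)^(1/0.621) = (127/5.7)^1.610.
127/5.7 = 22.281; 22.281^1.610 ≈ 148.11 hPa.
P_c = 1007 − 148.11 = 858.89 ≈ 859 hPa.

859 hPa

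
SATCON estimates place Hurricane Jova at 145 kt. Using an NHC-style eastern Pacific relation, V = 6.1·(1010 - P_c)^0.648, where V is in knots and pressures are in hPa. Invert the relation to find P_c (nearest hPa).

877 hPa

ΔP = (V / 6.1)^(1/0.648) = (145/6.1)^1.543.
145/6.1 = 23.770; 23.770^1.543 ≈ 132.90 hPa.
P_c = 1010 − 132.90 = 877.10 ≈ 877 hPa.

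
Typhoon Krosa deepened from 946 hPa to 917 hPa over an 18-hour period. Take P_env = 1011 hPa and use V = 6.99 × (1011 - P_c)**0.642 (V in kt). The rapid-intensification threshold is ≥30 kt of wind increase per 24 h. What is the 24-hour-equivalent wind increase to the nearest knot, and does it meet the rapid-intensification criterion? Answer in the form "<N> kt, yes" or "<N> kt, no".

36 kt, yes

V₁: ΔP = 65, V ≈ 6.99 × 65^0.642 ≈ 101.95 kt.
V₂: ΔP = 94, V ≈ 6.99 × 94^0.642 ≈ 129.19 kt.
ΔV over 18 h = 27.24 kt → 24 h equivalent = 27.24 × 24/18 ≈ 36.32 kt.
36 kt ≥ 30 kt ⇒ rapid intensification.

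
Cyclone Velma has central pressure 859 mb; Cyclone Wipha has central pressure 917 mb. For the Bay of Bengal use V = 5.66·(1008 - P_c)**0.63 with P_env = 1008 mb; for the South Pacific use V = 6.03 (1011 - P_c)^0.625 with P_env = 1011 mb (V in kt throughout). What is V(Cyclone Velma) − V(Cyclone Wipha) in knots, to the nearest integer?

Cyclone Velma: ΔP = 149; V ≈ 5.66 × 149^0.63 ≈ 132.41 kt.
Cyclone Wipha: ΔP = 94; V ≈ 6.03 × 94^0.625 ≈ 103.16 kt.
Difference ≈ 132.41 − 103.16 = 29.25 → 29 kt.

29 kt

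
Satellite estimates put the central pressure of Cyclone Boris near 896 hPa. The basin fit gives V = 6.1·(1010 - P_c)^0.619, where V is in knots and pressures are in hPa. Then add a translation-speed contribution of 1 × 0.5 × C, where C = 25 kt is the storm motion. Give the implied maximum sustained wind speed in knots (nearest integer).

127 kt

ΔP = 1010 − 896 = 114 hPa.
114^0.619 ≈ 18.760.
V ≈ 6.1 × 18.760 ≈ 114.4 kt.
Translation term: 1 × 0.5 × 25 = 12.5 kt.
Corrected V ≈ 126.9 kt → 127 kt.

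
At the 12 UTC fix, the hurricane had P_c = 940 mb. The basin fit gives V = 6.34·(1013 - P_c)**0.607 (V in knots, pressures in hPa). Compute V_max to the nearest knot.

86 kt

ΔP = 1013 − 940 = 73 mb.
73^0.607 ≈ 13.522.
V ≈ 6.34 × 13.522 ≈ 85.7 kt.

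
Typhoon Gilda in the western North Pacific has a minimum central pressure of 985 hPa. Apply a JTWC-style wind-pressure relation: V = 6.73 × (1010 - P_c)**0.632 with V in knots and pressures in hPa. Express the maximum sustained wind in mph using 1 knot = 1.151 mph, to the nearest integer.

ΔP = 1010 − 985 = 25 hPa.
V ≈ 6.73 × 25^0.632 = 6.73 × 7.647 ≈ 51.465 kt.
51.465 × 1.151 ≈ 59.24 mph → 59 mph.

59 mph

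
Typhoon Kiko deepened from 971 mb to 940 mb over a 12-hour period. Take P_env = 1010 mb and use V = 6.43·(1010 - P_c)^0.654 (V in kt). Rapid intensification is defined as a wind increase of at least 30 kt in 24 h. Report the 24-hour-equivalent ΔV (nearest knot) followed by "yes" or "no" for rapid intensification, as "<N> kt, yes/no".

66 kt, yes

V₁: ΔP = 39, V ≈ 6.43 × 39^0.654 ≈ 70.59 kt.
V₂: ΔP = 70, V ≈ 6.43 × 70^0.654 ≈ 103.49 kt.
ΔV over 12 h = 32.90 kt → 24 h equivalent = 32.90 × 24/12 ≈ 65.80 kt.
66 kt ≥ 30 kt ⇒ rapid intensification.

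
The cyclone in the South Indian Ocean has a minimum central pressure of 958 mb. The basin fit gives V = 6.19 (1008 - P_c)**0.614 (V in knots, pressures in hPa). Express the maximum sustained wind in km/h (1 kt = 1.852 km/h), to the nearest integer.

ΔP = 1008 − 958 = 50 mb.
V ≈ 6.19 × 50^0.614 = 6.19 × 11.045 ≈ 68.369 kt.
68.369 × 1.852 ≈ 126.62 km/h → 127 km/h.

127 km/h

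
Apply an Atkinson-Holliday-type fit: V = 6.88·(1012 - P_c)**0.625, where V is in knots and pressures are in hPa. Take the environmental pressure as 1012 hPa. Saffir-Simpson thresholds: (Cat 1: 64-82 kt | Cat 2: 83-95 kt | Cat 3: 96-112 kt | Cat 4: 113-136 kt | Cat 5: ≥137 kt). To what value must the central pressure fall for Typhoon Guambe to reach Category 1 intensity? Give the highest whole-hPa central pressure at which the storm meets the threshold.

976 hPa

Category 1 begins at V = 64 kt.
Required ΔP = (64/6.88)^(1/0.625) = 9.302^1.600 ≈ 35.46 hPa.
P_c ≤ 1012 − 35.46 = 976.54, so the highest integer P_c is 976 hPa.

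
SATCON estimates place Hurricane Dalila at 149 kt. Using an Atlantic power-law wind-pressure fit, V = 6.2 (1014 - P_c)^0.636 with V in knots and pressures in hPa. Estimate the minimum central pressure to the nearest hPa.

ΔP = (V / 6.2)^(1/0.636) = (149/6.2)^1.572.
149/6.2 = 24.032; 24.032^1.572 ≈ 148.27 hPa.
P_c = 1014 − 148.27 = 865.73 ≈ 866 hPa.

866 hPa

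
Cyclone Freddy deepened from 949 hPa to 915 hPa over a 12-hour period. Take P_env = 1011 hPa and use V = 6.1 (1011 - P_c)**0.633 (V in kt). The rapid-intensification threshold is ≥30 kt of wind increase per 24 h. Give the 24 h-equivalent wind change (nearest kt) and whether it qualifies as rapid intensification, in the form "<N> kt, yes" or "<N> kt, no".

V₁: ΔP = 62, V ≈ 6.1 × 62^0.633 ≈ 83.16 kt.
V₂: ΔP = 96, V ≈ 6.1 × 96^0.633 ≈ 109.67 kt.
ΔV over 12 h = 26.51 kt → 24 h equivalent = 26.51 × 24/12 ≈ 53.02 kt.
53 kt ≥ 30 kt ⇒ rapid intensification.

53 kt, yes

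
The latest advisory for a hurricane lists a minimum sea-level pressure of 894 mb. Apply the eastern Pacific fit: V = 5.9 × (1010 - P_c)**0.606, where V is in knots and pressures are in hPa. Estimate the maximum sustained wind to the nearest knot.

ΔP = 1010 − 894 = 116 mb.
116^0.606 ≈ 17.826.
V ≈ 5.9 × 17.826 ≈ 105.2 kt.

105 kt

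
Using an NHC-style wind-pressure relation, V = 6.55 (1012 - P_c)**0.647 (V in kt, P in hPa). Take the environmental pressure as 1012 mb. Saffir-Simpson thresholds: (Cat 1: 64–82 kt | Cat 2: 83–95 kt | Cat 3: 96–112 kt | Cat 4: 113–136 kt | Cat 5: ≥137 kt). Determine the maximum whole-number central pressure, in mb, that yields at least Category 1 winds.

978 mb

Category 1 begins at V = 64 kt.
Required ΔP = (64/6.55)^(1/0.647) = 9.771^1.546 ≈ 33.89 mb.
P_c ≤ 1012 − 33.89 = 978.11, so the highest integer P_c is 978 mb.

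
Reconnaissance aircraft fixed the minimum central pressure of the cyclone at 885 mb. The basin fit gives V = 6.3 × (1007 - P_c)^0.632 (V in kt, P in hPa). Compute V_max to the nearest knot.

131 kt

ΔP = 1007 − 885 = 122 mb.
122^0.632 ≈ 20.825.
V ≈ 6.3 × 20.825 ≈ 131.2 kt.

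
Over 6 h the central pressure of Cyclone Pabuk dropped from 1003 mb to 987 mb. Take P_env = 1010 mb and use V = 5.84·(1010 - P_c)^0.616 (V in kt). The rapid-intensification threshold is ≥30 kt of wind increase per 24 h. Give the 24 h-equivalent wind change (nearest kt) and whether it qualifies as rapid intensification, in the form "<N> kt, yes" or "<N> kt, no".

V₁: ΔP = 7, V ≈ 5.84 × 7^0.616 ≈ 19.36 kt.
V₂: ΔP = 23, V ≈ 5.84 × 23^0.616 ≈ 40.29 kt.
ΔV over 6 h = 20.93 kt → 24 h equivalent = 20.93 × 24/6 ≈ 83.72 kt.
84 kt ≥ 30 kt ⇒ rapid intensification.

84 kt, yes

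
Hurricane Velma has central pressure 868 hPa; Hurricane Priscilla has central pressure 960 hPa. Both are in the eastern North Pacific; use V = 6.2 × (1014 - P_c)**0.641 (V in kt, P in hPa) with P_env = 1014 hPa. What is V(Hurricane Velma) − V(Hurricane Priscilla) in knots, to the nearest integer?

Hurricane Velma: ΔP = 146; V ≈ 6.2 × 146^0.641 ≈ 151.27 kt.
Hurricane Priscilla: ΔP = 54; V ≈ 6.2 × 54^0.641 ≈ 79.96 kt.
Difference ≈ 151.27 − 79.96 = 71.31 → 71 kt.

71 kt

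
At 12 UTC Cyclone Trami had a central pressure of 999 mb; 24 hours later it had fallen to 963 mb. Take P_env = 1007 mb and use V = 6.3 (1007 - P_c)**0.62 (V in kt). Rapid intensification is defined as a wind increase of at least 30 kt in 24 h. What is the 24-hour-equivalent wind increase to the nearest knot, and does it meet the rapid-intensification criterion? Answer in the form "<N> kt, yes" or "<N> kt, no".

V₁: ΔP = 8, V ≈ 6.3 × 8^0.62 ≈ 22.87 kt.
V₂: ΔP = 44, V ≈ 6.3 × 44^0.62 ≈ 65.81 kt.
ΔV over 24 h = 42.94 kt → 24 h equivalent = 42.94 × 24/24 ≈ 42.94 kt.
43 kt ≥ 30 kt ⇒ rapid intensification.

43 kt, yes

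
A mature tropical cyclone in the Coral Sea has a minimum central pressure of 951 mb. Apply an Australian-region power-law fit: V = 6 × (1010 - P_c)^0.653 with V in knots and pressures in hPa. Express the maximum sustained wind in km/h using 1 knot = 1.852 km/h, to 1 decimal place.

ΔP = 1010 − 951 = 59 mb.
V ≈ 6 × 59^0.653 = 6 × 14.334 ≈ 86.004 kt.
86.004 × 1.852 ≈ 159.28 km/h → 159.3 km/h.

159.3 km/h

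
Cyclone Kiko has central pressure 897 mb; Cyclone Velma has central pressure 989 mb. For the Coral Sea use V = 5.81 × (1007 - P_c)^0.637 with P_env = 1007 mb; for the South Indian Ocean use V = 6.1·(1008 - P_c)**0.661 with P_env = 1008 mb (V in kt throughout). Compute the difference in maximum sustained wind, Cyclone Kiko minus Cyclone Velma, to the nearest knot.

73 kt

Cyclone Kiko: ΔP = 110; V ≈ 5.81 × 110^0.637 ≈ 116.02 kt.
Cyclone Velma: ΔP = 19; V ≈ 6.1 × 19^0.661 ≈ 42.72 kt.
Difference ≈ 116.02 − 42.72 = 73.30 → 73 kt.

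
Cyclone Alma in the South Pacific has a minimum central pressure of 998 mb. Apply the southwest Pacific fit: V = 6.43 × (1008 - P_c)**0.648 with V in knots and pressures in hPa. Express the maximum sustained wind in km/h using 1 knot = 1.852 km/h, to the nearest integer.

53 km/h

ΔP = 1008 − 998 = 10 mb.
V ≈ 6.43 × 10^0.648 = 6.43 × 4.446 ≈ 28.590 kt.
28.590 × 1.852 ≈ 52.95 km/h → 53 km/h.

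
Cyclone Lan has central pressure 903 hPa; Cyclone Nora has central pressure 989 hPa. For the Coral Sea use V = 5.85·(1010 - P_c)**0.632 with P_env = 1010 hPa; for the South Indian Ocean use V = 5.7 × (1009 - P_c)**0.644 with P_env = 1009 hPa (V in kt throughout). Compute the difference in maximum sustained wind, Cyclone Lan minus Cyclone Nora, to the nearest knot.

73 kt

Cyclone Lan: ΔP = 107; V ≈ 5.85 × 107^0.632 ≈ 112.13 kt.
Cyclone Nora: ΔP = 20; V ≈ 5.7 × 20^0.644 ≈ 39.24 kt.
Difference ≈ 112.13 − 39.24 = 72.89 → 73 kt.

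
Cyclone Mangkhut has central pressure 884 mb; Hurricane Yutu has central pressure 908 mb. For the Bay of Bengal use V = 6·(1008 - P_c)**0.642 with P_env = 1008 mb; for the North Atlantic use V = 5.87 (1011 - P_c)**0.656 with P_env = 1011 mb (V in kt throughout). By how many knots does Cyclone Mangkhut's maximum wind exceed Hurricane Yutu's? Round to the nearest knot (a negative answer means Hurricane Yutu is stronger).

10 kt

Cyclone Mangkhut: ΔP = 124; V ≈ 6 × 124^0.642 ≈ 132.47 kt.
Hurricane Yutu: ΔP = 103; V ≈ 5.87 × 103^0.656 ≈ 122.76 kt.
Difference ≈ 132.47 − 122.76 = 9.71 → 10 kt.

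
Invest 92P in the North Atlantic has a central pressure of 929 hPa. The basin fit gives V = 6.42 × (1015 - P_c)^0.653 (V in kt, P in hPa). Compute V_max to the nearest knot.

118 kt

ΔP = 1015 − 929 = 86 hPa.
86^0.653 ≈ 18.333.
V ≈ 6.42 × 18.333 ≈ 117.7 kt.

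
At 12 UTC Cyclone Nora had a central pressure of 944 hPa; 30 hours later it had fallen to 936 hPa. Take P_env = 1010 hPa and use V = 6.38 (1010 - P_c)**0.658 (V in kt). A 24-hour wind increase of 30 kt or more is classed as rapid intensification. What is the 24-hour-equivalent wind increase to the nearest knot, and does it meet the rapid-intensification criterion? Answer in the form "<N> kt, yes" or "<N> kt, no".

6 kt, no

V₁: ΔP = 66, V ≈ 6.38 × 66^0.658 ≈ 100.48 kt.
V₂: ΔP = 74, V ≈ 6.38 × 74^0.658 ≈ 108.34 kt.
ΔV over 30 h = 7.86 kt → 24 h equivalent = 7.86 × 24/30 ≈ 6.29 kt.
6 kt < 30 kt ⇒ not rapid intensification.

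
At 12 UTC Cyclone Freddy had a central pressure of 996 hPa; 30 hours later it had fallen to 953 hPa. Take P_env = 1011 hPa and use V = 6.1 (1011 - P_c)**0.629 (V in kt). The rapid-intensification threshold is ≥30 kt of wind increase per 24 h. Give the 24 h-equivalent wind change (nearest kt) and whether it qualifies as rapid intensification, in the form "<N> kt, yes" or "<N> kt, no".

36 kt, yes

V₁: ΔP = 15, V ≈ 6.1 × 15^0.629 ≈ 33.50 kt.
V₂: ΔP = 58, V ≈ 6.1 × 58^0.629 ≈ 78.44 kt.
ΔV over 30 h = 44.94 kt → 24 h equivalent = 44.94 × 24/30 ≈ 35.95 kt.
36 kt ≥ 30 kt ⇒ rapid intensification.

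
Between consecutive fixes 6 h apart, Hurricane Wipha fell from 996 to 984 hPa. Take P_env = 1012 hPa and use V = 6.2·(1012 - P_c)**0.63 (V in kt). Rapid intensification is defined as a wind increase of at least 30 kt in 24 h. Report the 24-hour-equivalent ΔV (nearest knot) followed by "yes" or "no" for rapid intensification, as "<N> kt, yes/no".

60 kt, yes

V₁: ΔP = 16, V ≈ 6.2 × 16^0.63 ≈ 35.56 kt.
V₂: ΔP = 28, V ≈ 6.2 × 28^0.63 ≈ 50.59 kt.
ΔV over 6 h = 15.03 kt → 24 h equivalent = 15.03 × 24/6 ≈ 60.12 kt.
60 kt ≥ 30 kt ⇒ rapid intensification.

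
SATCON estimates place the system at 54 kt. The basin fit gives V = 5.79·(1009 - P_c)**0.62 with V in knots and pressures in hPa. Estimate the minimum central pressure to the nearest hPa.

ΔP = (V / 5.79)^(1/0.62) = (54/5.79)^1.613.
54/5.79 = 9.326; 9.326^1.613 ≈ 36.65 hPa.
P_c = 1009 − 36.65 = 972.35 ≈ 972 hPa.

972 hPa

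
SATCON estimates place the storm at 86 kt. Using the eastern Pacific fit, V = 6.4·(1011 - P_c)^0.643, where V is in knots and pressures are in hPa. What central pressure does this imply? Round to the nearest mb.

ΔP = (V / 6.4)^(1/0.643) = (86/6.4)^1.555.
86/6.4 = 13.438; 13.438^1.555 ≈ 56.86 mb.
P_c = 1011 − 56.86 = 954.14 ≈ 954 mb.

954 mb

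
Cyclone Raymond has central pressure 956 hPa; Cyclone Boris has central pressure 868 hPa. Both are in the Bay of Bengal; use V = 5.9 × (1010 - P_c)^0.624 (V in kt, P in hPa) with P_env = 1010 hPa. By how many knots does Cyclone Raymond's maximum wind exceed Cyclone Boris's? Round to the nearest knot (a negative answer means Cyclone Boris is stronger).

-59 kt

Cyclone Raymond: ΔP = 54; V ≈ 5.9 × 54^0.624 ≈ 71.10 kt.
Cyclone Boris: ΔP = 142; V ≈ 5.9 × 142^0.624 ≈ 129.98 kt.
Difference ≈ 71.10 − 129.98 = -58.88 → -59 kt.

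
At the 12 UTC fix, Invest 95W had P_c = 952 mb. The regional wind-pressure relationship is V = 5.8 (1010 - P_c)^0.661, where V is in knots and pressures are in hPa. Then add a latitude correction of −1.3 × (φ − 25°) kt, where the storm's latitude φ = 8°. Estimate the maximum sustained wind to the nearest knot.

ΔP = 1010 − 952 = 58 mb.
58^0.661 ≈ 14.643.
V ≈ 5.8 × 14.643 ≈ 84.9 kt.
Latitude correction: −1.3 × (8 − 25) = 22.1 kt.
Corrected V ≈ 107 kt → 107 kt.

107 kt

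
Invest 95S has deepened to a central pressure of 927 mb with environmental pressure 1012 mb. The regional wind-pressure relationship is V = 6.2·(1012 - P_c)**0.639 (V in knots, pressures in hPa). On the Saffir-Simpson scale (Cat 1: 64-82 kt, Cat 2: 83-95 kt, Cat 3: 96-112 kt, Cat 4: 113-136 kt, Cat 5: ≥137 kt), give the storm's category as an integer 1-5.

ΔP = 1012 − 927 = 85 mb.
V ≈ 6.2 × 85^0.639 = 6.2 × 17.10 ≈ 106 kt.
106 kt falls in the Category 3 band.

3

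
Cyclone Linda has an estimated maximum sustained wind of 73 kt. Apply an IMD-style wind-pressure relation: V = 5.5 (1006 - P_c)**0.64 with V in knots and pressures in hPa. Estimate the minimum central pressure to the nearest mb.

ΔP = (V / 5.5)^(1/0.64) = (73/5.5)^1.562.
73/5.5 = 13.273; 13.273^1.562 ≈ 56.84 mb.
P_c = 1006 − 56.84 = 949.16 ≈ 949 mb.

949 mb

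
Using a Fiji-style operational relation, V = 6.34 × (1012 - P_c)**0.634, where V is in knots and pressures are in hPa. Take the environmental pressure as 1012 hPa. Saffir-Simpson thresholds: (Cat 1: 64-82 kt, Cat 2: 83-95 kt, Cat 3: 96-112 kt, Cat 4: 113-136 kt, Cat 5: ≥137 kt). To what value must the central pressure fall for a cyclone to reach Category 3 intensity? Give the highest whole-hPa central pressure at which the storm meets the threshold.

Category 3 begins at V = 96 kt.
Required ΔP = (96/6.34)^(1/0.634) = 15.142^1.577 ≈ 72.69 hPa.
P_c ≤ 1012 − 72.69 = 939.31, so the highest integer P_c is 939 hPa.

939 hPa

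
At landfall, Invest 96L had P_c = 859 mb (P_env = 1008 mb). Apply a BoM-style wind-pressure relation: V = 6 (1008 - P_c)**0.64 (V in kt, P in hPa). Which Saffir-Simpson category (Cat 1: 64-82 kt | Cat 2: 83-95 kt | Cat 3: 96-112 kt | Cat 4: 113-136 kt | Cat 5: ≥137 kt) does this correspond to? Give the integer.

5

ΔP = 1008 − 859 = 149 mb.
V ≈ 6 × 149^0.64 = 6 × 24.59 ≈ 148 kt.
148 kt falls in the Category 5 band.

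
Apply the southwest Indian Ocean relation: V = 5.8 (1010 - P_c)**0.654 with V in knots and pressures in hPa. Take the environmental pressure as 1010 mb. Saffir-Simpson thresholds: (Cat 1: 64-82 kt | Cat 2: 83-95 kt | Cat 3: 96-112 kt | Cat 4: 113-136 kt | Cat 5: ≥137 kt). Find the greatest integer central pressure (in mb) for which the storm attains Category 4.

Category 4 begins at V = 113 kt.
Required ΔP = (113/5.8)^(1/0.654) = 19.483^1.529 ≈ 93.74 mb.
P_c ≤ 1010 − 93.74 = 916.26, so the highest integer P_c is 916 mb.

916 mb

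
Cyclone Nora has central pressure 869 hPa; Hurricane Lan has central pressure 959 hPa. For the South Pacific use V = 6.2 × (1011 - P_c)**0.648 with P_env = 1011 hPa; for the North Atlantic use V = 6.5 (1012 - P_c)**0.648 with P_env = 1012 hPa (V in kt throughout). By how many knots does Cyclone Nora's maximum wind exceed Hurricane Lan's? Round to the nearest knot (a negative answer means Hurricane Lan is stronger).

69 kt

Cyclone Nora: ΔP = 142; V ≈ 6.2 × 142^0.648 ≈ 153.84 kt.
Hurricane Lan: ΔP = 53; V ≈ 6.5 × 53^0.648 ≈ 85.16 kt.
Difference ≈ 153.84 − 85.16 = 68.68 → 69 kt.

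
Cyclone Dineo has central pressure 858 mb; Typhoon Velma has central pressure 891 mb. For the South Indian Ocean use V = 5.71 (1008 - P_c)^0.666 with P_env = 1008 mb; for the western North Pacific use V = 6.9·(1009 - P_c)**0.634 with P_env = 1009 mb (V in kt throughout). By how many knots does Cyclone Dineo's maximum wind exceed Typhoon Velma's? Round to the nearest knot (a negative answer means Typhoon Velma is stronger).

19 kt

Cyclone Dineo: ΔP = 150; V ≈ 5.71 × 150^0.666 ≈ 160.66 kt.
Typhoon Velma: ΔP = 118; V ≈ 6.9 × 118^0.634 ≈ 142.04 kt.
Difference ≈ 160.66 − 142.04 = 18.62 → 19 kt.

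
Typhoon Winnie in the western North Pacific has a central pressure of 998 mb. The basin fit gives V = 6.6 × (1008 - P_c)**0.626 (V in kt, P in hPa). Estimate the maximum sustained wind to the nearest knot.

28 kt

ΔP = 1008 − 998 = 10 mb.
10^0.626 ≈ 4.227.
V ≈ 6.6 × 4.227 ≈ 27.9 kt.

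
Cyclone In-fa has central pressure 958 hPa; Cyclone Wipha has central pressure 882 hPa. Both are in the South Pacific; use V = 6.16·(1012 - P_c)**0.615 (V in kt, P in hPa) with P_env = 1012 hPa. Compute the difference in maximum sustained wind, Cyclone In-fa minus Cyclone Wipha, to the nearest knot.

Cyclone In-fa: ΔP = 54; V ≈ 6.16 × 54^0.615 ≈ 71.61 kt.
Cyclone Wipha: ΔP = 130; V ≈ 6.16 × 130^0.615 ≈ 122.93 kt.
Difference ≈ 71.61 − 122.93 = -51.32 → -51 kt.

-51 kt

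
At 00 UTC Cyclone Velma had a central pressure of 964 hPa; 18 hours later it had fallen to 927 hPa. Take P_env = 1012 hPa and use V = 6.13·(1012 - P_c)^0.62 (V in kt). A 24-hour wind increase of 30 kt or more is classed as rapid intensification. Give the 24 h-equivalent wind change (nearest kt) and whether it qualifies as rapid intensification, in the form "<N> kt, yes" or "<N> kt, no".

38 kt, yes

V₁: ΔP = 48, V ≈ 6.13 × 48^0.62 ≈ 67.58 kt.
V₂: ΔP = 85, V ≈ 6.13 × 85^0.62 ≈ 96.32 kt.
ΔV over 18 h = 28.74 kt → 24 h equivalent = 28.74 × 24/18 ≈ 38.32 kt.
38 kt ≥ 30 kt ⇒ rapid intensification.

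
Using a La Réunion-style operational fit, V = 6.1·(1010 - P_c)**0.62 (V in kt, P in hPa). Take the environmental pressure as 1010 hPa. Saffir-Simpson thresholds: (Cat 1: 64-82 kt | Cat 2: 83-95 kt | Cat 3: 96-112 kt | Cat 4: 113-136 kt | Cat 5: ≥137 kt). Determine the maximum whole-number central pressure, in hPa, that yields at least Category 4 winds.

Category 4 begins at V = 113 kt.
Required ΔP = (113/6.1)^(1/0.62) = 18.525^1.613 ≈ 110.86 hPa.
P_c ≤ 1010 − 110.86 = 899.14, so the highest integer P_c is 899 hPa.

899 hPa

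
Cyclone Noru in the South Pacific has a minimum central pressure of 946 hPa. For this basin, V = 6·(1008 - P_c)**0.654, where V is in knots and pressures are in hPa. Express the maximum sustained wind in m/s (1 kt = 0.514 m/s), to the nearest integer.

ΔP = 1008 − 946 = 62 hPa.
V ≈ 6 × 62^0.654 = 6 × 14.867 ≈ 89.202 kt.
89.202 × 0.514 ≈ 45.85 m/s → 46 m/s.

46 m/s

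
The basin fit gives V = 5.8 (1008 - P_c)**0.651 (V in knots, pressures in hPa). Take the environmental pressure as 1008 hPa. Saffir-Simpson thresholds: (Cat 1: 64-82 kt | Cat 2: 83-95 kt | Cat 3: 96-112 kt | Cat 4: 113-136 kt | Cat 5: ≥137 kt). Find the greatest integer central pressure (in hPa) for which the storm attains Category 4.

912 hPa

Category 4 begins at V = 113 kt.
Required ΔP = (113/5.8)^(1/0.651) = 19.483^1.536 ≈ 95.73 hPa.
P_c ≤ 1008 − 95.73 = 912.27, so the highest integer P_c is 912 hPa.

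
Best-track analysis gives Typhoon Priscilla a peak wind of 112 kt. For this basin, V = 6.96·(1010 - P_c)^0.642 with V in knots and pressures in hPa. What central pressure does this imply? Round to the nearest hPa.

ΔP = (V / 6.96)^(1/0.642) = (112/6.96)^1.558.
112/6.96 = 16.092; 16.092^1.558 ≈ 75.76 hPa.
P_c = 1010 − 75.76 = 934.24 ≈ 934 hPa.

934 hPa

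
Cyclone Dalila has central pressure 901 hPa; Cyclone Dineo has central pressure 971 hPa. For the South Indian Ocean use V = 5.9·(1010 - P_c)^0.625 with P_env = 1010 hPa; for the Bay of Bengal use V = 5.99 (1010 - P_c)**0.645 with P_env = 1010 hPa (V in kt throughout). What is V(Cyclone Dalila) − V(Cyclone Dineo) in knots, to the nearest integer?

47 kt

Cyclone Dalila: ΔP = 109; V ≈ 5.9 × 109^0.625 ≈ 110.72 kt.
Cyclone Dineo: ΔP = 39; V ≈ 5.99 × 39^0.645 ≈ 63.63 kt.
Difference ≈ 110.72 − 63.63 = 47.09 → 47 kt.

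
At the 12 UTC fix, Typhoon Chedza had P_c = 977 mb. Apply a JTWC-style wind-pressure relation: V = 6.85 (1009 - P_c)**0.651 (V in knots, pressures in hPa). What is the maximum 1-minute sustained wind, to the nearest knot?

65 kt

ΔP = 1009 − 977 = 32 mb.
32^0.651 ≈ 9.547.
V ≈ 6.85 × 9.547 ≈ 65.4 kt.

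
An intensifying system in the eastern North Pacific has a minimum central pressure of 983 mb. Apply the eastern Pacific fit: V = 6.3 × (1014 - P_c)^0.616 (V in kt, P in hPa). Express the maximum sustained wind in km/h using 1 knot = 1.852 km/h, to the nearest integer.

97 km/h

ΔP = 1014 − 983 = 31 mb.
V ≈ 6.3 × 31^0.616 = 6.3 × 8.292 ≈ 52.242 kt.
52.242 × 1.852 ≈ 96.75 km/h → 97 km/h.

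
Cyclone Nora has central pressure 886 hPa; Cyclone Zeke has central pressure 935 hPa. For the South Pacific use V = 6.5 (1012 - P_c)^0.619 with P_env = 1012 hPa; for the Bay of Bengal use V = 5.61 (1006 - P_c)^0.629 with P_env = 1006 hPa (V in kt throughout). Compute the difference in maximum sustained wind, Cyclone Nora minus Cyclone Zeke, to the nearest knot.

Cyclone Nora: ΔP = 126; V ≈ 6.5 × 126^0.619 ≈ 129.73 kt.
Cyclone Zeke: ΔP = 71; V ≈ 5.61 × 71^0.629 ≈ 81.92 kt.
Difference ≈ 129.73 − 81.92 = 47.81 → 48 kt.

48 kt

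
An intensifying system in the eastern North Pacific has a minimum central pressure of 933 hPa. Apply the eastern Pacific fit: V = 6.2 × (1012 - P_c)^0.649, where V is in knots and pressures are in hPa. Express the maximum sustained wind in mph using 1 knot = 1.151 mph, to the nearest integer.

122 mph

ΔP = 1012 − 933 = 79 hPa.
V ≈ 6.2 × 79^0.649 = 6.2 × 17.044 ≈ 105.670 kt.
105.670 × 1.151 ≈ 121.63 mph → 122 mph.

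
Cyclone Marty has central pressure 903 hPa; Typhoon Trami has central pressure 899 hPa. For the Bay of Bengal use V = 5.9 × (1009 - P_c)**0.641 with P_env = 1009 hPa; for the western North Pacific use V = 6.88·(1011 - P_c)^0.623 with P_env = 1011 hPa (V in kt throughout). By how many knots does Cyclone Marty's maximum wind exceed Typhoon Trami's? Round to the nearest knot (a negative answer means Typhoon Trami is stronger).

Cyclone Marty: ΔP = 106; V ≈ 5.9 × 106^0.641 ≈ 117.24 kt.
Typhoon Trami: ΔP = 112; V ≈ 6.88 × 112^0.623 ≈ 130.09 kt.
Difference ≈ 117.24 − 130.09 = -12.85 → -13 kt.

-13 kt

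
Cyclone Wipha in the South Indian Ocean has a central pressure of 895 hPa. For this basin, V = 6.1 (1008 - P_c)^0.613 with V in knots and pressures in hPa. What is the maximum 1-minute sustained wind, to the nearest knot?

ΔP = 1008 − 895 = 113 hPa.
113^0.613 ≈ 18.136.
V ≈ 6.1 × 18.136 ≈ 110.6 kt.

111 kt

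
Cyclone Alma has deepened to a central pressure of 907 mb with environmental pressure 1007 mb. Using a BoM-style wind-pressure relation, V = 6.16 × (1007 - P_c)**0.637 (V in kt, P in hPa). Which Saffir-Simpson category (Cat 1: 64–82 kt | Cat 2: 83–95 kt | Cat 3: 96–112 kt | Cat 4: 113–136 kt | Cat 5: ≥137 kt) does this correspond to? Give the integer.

4

ΔP = 1007 − 907 = 100 mb.
V ≈ 6.16 × 100^0.637 = 6.16 × 18.79 ≈ 116 kt.
116 kt falls in the Category 4 band.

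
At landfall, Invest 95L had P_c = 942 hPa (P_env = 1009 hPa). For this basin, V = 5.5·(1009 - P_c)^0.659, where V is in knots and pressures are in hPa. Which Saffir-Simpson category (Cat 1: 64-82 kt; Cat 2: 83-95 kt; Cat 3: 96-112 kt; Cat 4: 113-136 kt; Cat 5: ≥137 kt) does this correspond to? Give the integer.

2

ΔP = 1009 − 942 = 67 hPa.
V ≈ 5.5 × 67^0.659 = 5.5 × 15.97 ≈ 88 kt.
88 kt falls in the Category 2 band.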